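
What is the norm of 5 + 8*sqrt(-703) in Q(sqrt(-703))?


N(a + b*sqrt(d)) = a^2 - d*b^2
= (5)^2 - (-703)*(8)^2
= 25 + 44992
= 45017

45017


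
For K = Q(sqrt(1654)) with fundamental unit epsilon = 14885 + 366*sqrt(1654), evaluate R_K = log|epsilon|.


epsilon = 14885 + 366*sqrt(1654)
= 29770.0000
R = ln(29770.0000)
= 10.3013

10.3013


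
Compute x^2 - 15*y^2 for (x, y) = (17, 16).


x^2 - d*y^2
= 17^2 - 15*16^2
= 289 - 3840
= -3551

-3551


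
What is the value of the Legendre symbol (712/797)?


p = 797 is prime, so compute (712/797) with the reciprocity algorithm (Jacobi-symbol steps: pull out 2s via (2/n), flip via reciprocity, reduce):
  pull out 2: (2/797) = -1  (since 797 mod 8 = 5)
  pull out 2: (2/797) = -1  (since 797 mod 8 = 5)
  pull out 2: (2/797) = -1  (since 797 mod 8 = 5)
  reciprocity: (89/797) -> +(797/89)
  reduce: (85/89)
  reciprocity: (85/89) -> +(89/85)
  reduce: (4/85)
  pull out 2: (2/85) = -1  (since 85 mod 8 = 5)
  pull out 2: (2/85) = -1  (since 85 mod 8 = 5)
  (1/85) = 1
Product of signs = -1
(712/797) = -1

-1


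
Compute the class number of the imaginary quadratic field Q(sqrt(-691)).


K = Q(sqrt(-691)). d mod 4 = 1, so D = disc(K) = d = -691
h(K) equals the number of primitive reduced positive-definite forms (a, b, c) = a*x^2 + b*x*y + c*y^2 with b^2 - 4ac = D,
where reduced means |b| <= a <= c, with b >= 0 whenever |b| = a or a = c, and primitive means gcd(a, b, c) = 1.
Reduced forces 3a^2 <= |D| = 691, so 1 <= a <= 15; b must have the parity of D, and c = (b^2 - D)/(4a) must be an integer >= a.
Enumerate a = 1..15, b in [-a, a]:
  a=1: (1, 1, 173)  [1]
  a=2..4: none
  a=5: (5, -3, 35), (5, 3, 35)  [2]
  a=6: none
  a=7: (7, -3, 25), (7, 3, 25)  [2]
  a=8..15: none
Total reduced forms: 1 + 2 + 2 = 5
h = 5

5


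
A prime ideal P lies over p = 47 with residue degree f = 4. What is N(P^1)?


N(P^a) = p^(a*f)
= 47^(1*4)
= 47^4
= 4879681

4879681


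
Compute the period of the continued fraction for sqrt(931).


Run the CF algorithm for sqrt(931).
a_0 = floor(sqrt(931)) = 30; set m_0=0, q_0=1.
Recurrence: m' = q*a - m,  q' = (d - m'^2)/q,  a' = floor((a_0 + m')/q').
  step 1: m=30, q=31, a=1
  step 2: m=1, q=30, a=1
  step 3: m=29, q=3, a=19
  step 4: m=28, q=49, a=1
  step 5: m=21, q=10, a=5
  step 6: m=29, q=9, a=6
  step 7: m=25, q=34, a=1
  step 8: m=9, q=25, a=1
  step 9: m=16, q=27, a=1
  step 10: m=11, q=30, a=1
  step 11: m=19, q=19, a=2
  step 12: m=19, q=30, a=1
  step 13: m=11, q=27, a=1
  step 14: m=16, q=25, a=1
  step 15: m=9, q=34, a=1
  step 16: m=25, q=9, a=6
  step 17: m=29, q=10, a=5
  step 18: m=21, q=49, a=1
  step 19: m=28, q=3, a=19
  step 20: m=29, q=30, a=1
  step 21: m=1, q=31, a=1
  step 22: m=30, q=1, a=60
a_22 = 2*a_0 = 60, so the period closes here.
sqrt(931) = [30; 1, 1, 19, 1, 5, 6, 1, 1, 1, 1, 2, 1, 1, 1, 1, 6, 5, 1, 19, 1, 1, 60]
Period length = 22

22


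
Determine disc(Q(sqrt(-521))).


For K = Q(sqrt(d)) with d squarefree: disc(K) = d if d = 1 mod 4, and disc(K) = 4d if d = 2 or 3 mod 4.
Here d = -521, and d mod 4 = 3.
d = 3 mod 4, not 1 (O_K = Z[sqrt(d)]), so disc(K) = 4d = 4 * (-521) = -2084

-2084


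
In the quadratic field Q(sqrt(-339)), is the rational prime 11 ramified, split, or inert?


K = Q(sqrt(-339)). Since d mod 4 = 1, disc(K) = -339.
Check p | disc: -339 mod 11 = 2.
p does not divide disc. Compute Legendre symbol (d/p):
2^((11-1)/2) mod 11 = -1
(d/p) = -1, so p is inert: (p) stays prime with e=1, f=2, g=1.
Therefore p is inert.

inert


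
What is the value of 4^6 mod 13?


p = 13 is prime and the exponent is (p-1)/2 = 6, so by Euler's criterion 4^6 = (4/13) = +1 or -1 mod 13.
Compute by square-and-multiply:
  6 = 4 + 2 (binary 110)
  Repeated squaring mod 13: 4^1 = 4, 4^2 = 3, 4^4 = 9
  4^6 = 4^4 * 4^2 = 9 * 3 mod 13
    9 * 3 = 27 = 1 mod 13
  4^6 = 1 mod 13
Result 1: 4 is a quadratic residue mod 13.
4^6 mod 13 = 1

1


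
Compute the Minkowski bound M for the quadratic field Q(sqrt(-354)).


d = -354, d mod 4 = 2, so disc(K) = 4d = -1416; |disc(K)| = 1416
Imaginary quadratic field, so n = 2, s = r2 = 1, r1 = 0
M = (n!/n^n) * (4/pi)^s * sqrt(|disc(K)|) = (2!/2^2) * (4/pi)^1 * sqrt(1416)
= 0.5 * 1.273240 * 37.629775
= 23.9559

23.9559


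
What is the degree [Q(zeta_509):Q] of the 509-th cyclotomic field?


The degree equals Euler's totient phi(509).
509 = 509
phi(509) = 508

508


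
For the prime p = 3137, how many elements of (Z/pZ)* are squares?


For prime p, the number of non-zero quadratic residues is (p-1)/2.
= (3137-1)/2
= 1568

1568


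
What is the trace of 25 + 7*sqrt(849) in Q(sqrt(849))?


Tr(a + b*sqrt(d)) = (a + b*sqrt(d)) + (a - b*sqrt(d)) = 2a
= 2 * (25)
= 50

50


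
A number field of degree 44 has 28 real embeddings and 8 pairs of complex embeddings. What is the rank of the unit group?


By Dirichlet's unit theorem:
rank = r1 + r2 - 1
= 28 + 8 - 1
= 35

35


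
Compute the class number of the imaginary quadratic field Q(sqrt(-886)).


K = Q(sqrt(-886)). d mod 4 = 2, so D = disc(K) = 4d = -3544
h(K) equals the number of primitive reduced positive-definite forms (a, b, c) = a*x^2 + b*x*y + c*y^2 with b^2 - 4ac = D,
where reduced means |b| <= a <= c, with b >= 0 whenever |b| = a or a = c, and primitive means gcd(a, b, c) = 1.
Reduced forces 3a^2 <= |D| = 3544, so 1 <= a <= 34; b must have the parity of D, and c = (b^2 - D)/(4a) must be an integer >= a.
Enumerate a = 1..34, b in [-a, a]:
  a=1: (1, 0, 886)  [1]
  a=2: (2, 0, 443)  [1]
  a=3..4: none
  a=5: (5, -4, 178), (5, 4, 178)  [2]
  a=6..9: none
  a=10: (10, -4, 89), (10, 4, 89)  [2]
  a=11: (11, -8, 82), (11, 8, 82)  [2]
  a=12..16: none
  a=17: (17, -14, 55), (17, 14, 55)  [2]
  a=18: none
  a=19: (19, -16, 50), (19, 16, 50)  [2]
  a=20..21: none
  a=22: (22, -8, 41), (22, 8, 41)  [2]
  a=23..24: none
  a=25: (25, -16, 38), (25, 16, 38)  [2]
  a=26..28: none
  a=29: (29, -20, 34), (29, 20, 34)  [2]
  a=30..34: none
Total reduced forms: 1 + 1 + 2 + 2 + 2 + 2 + 2 + 2 + 2 + 2 = 18
h = 18

18


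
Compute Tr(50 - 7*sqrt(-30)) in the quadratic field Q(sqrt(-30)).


Tr(a + b*sqrt(d)) = (a + b*sqrt(d)) + (a - b*sqrt(d)) = 2a
= 2 * (50)
= 100

100


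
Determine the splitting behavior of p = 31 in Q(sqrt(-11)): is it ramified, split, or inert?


K = Q(sqrt(-11)). Since d mod 4 = 1, disc(K) = -11.
Check p | disc: -11 mod 31 = 20.
p does not divide disc. Compute Legendre symbol (d/p):
20^((31-1)/2) mod 31 = 1
(d/p) = 1, so p splits: (p) = P*P' with e=1, f=1, g=2.
Therefore p is split.

split


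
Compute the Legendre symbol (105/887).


p = 887 is prime, so compute (105/887) with the reciprocity algorithm (Jacobi-symbol steps: pull out 2s via (2/n), flip via reciprocity, reduce):
  reciprocity: (105/887) -> +(887/105)
  reduce: (47/105)
  reciprocity: (47/105) -> +(105/47)
  reduce: (11/47)
  reciprocity: (11/47) -> -(47/11)
  reduce: (3/11)
  reciprocity: (3/11) -> -(11/3)
  reduce: (2/3)
  pull out 2: (2/3) = -1  (since 3 mod 8 = 3)
  (1/3) = 1
Product of signs = -1
(105/887) = -1

-1


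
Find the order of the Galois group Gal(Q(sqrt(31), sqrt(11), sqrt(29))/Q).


The 3 square roots of distinct primes are multiplicatively independent over Q,
so [K:Q] = 2^3 and Gal(K/Q) is isomorphic to (Z/2Z)^3.
|Gal| = 2^3 = 8

8


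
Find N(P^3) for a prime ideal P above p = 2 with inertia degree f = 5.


N(P^a) = p^(a*f)
= 2^(3*5)
= 2^15
= 32768

32768


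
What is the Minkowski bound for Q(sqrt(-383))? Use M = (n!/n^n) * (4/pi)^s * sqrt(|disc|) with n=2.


d = -383, d mod 4 = 1, so disc(K) = d = -383; |disc(K)| = 383
Imaginary quadratic field, so n = 2, s = r2 = 1, r1 = 0
M = (n!/n^n) * (4/pi)^s * sqrt(|disc(K)|) = (2!/2^2) * (4/pi)^1 * sqrt(383)
= 0.5 * 1.273240 * 19.570386
= 12.4589

12.4589


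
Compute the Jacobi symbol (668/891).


Compute (668/891) via quadratic reciprocity:
  pull out 2: (2/891) = -1  (since 891 mod 8 = 3)
  pull out 2: (2/891) = -1  (since 891 mod 8 = 3)
  reciprocity: (167/891) -> -(891/167)
  reduce: (56/167)
  pull out 2: (2/167) = +1  (since 167 mod 8 = 7)
  pull out 2: (2/167) = +1  (since 167 mod 8 = 7)
  pull out 2: (2/167) = +1  (since 167 mod 8 = 7)
  reciprocity: (7/167) -> -(167/7)
  reduce: (6/7)
  pull out 2: (2/7) = +1  (since 7 mod 8 = 7)
  reciprocity: (3/7) -> -(7/3)
  reduce: (1/3)
  (1/3) = 1
Product of signs = -1

-1


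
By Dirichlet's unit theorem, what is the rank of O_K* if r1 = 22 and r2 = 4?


By Dirichlet's unit theorem:
rank = r1 + r2 - 1
= 22 + 4 - 1
= 25

25


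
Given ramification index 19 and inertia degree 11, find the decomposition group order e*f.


|D_P| = e * f
= 19 * 11
= 209

209


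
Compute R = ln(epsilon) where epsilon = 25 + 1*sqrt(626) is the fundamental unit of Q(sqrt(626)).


epsilon = 25 + 1*sqrt(626)
= 50.0200
R = ln(50.0200)
= 3.9124

3.9124


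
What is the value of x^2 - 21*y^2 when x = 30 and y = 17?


x^2 - d*y^2
= 30^2 - 21*17^2
= 900 - 6069
= -5169

-5169


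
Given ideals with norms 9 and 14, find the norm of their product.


N(IJ) = N(I) * N(J)
= 9 * 14
= 126

126


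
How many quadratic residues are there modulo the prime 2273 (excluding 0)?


For prime p, the number of non-zero quadratic residues is (p-1)/2.
= (2273-1)/2
= 1136

1136


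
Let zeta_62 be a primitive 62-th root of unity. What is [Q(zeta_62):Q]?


The degree equals Euler's totient phi(62).
62 = 2 * 31
phi(62) = 30

30


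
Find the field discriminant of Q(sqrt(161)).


For K = Q(sqrt(d)) with d squarefree: disc(K) = d if d = 1 mod 4, and disc(K) = 4d if d = 2 or 3 mod 4.
Here d = 161, and d mod 4 = 1.
d = 1 mod 4 (O_K = Z[(1+sqrt(d))/2]), so disc(K) = d = 161

161


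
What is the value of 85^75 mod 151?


p = 151 is prime and the exponent is (p-1)/2 = 75, so by Euler's criterion 85^75 = (85/151) = +1 or -1 mod 151.
Compute by square-and-multiply:
  75 = 64 + 8 + 2 + 1 (binary 1001011)
  Repeated squaring mod 151: 85^1 = 85, 85^2 = 128, 85^4 = 76, 85^8 = 38, 85^16 = 85, 85^32 = 128, 85^64 = 76
  85^75 = 85^64 * 85^8 * 85^2 * 85^1 = 76 * 38 * 128 * 85 mod 151
    76 * 38 = 2888 = 19 mod 151
    19 * 128 = 2432 = 16 mod 151
    16 * 85 = 1360 = 1 mod 151
  85^75 = 1 mod 151
Result 1: 85 is a quadratic residue mod 151.
85^75 mod 151 = 1

1


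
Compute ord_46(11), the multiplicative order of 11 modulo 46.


We want ord_46(11), the smallest k >= 1 with 11^k = 1 mod 46.
n = 46 = 2 * 23, phi(46) = 22; the order divides phi(n).
Divisors of 22: 1, 2, 11, 22
Repeated squaring mod 46: 11^1 = 11, 11^2 = 29, 11^4 = 13, 11^8 = 31, 11^16 = 41
Test divisors in increasing order:
  k=1: 11^1 = 11 mod 46
  k=2: 11^2 = 29 mod 46
  k=11: 11^11 = 31 * 29 * 11 = 45 mod 46
  k=22: 11^22 = 41 * 13 * 29 = 1 mod 46  <- first divisor giving 1
Order = 22

22


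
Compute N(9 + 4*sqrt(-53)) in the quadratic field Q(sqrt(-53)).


N(a + b*sqrt(d)) = a^2 - d*b^2
= (9)^2 - (-53)*(4)^2
= 81 + 848
= 929

929


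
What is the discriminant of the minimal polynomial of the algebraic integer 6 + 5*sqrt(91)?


The element 6 + 5*sqrt(91) has minimal polynomial:
x^2 - 12*x - 2239
Discriminant = (-12)^2 - 4*(-2239)
= 144 + 8956
= 9100

9100


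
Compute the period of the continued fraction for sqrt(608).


Run the CF algorithm for sqrt(608).
a_0 = floor(sqrt(608)) = 24; set m_0=0, q_0=1.
Recurrence: m' = q*a - m,  q' = (d - m'^2)/q,  a' = floor((a_0 + m')/q').
  step 1: m=24, q=32, a=1
  step 2: m=8, q=17, a=1
  step 3: m=9, q=31, a=1
  step 4: m=22, q=4, a=11
  step 5: m=22, q=31, a=1
  step 6: m=9, q=17, a=1
  step 7: m=8, q=32, a=1
  step 8: m=24, q=1, a=48
a_8 = 2*a_0 = 48, so the period closes here.
sqrt(608) = [24; 1, 1, 1, 11, 1, 1, 1, 48]
Period length = 8

8


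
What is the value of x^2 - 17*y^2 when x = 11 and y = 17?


x^2 - d*y^2
= 11^2 - 17*17^2
= 121 - 4913
= -4792

-4792


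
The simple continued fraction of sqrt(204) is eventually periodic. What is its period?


Run the CF algorithm for sqrt(204).
a_0 = floor(sqrt(204)) = 14; set m_0=0, q_0=1.
Recurrence: m' = q*a - m,  q' = (d - m'^2)/q,  a' = floor((a_0 + m')/q').
  step 1: m=14, q=8, a=3
  step 2: m=10, q=13, a=1
  step 3: m=3, q=15, a=1
  step 4: m=12, q=4, a=6
  step 5: m=12, q=15, a=1
  step 6: m=3, q=13, a=1
  step 7: m=10, q=8, a=3
  step 8: m=14, q=1, a=28
a_8 = 2*a_0 = 28, so the period closes here.
sqrt(204) = [14; 3, 1, 1, 6, 1, 1, 3, 28]
Period length = 8

8


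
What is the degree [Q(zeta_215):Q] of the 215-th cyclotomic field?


The degree equals Euler's totient phi(215).
215 = 5 * 43
phi(215) = 168

168


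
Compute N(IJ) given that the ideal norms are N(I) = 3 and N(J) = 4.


N(IJ) = N(I) * N(J)
= 3 * 4
= 12

12


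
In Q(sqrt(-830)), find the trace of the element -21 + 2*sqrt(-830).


Tr(a + b*sqrt(d)) = (a + b*sqrt(d)) + (a - b*sqrt(d)) = 2a
= 2 * (-21)
= -42

-42


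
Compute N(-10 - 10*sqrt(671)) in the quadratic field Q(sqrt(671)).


N(a + b*sqrt(d)) = a^2 - d*b^2
= (-10)^2 - (671)*(-10)^2
= 100 - 67100
= -67000

-67000


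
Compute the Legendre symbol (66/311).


p = 311 is prime, so compute (66/311) with the reciprocity algorithm (Jacobi-symbol steps: pull out 2s via (2/n), flip via reciprocity, reduce):
  pull out 2: (2/311) = +1  (since 311 mod 8 = 7)
  reciprocity: (33/311) -> +(311/33)
  reduce: (14/33)
  pull out 2: (2/33) = +1  (since 33 mod 8 = 1)
  reciprocity: (7/33) -> +(33/7)
  reduce: (5/7)
  reciprocity: (5/7) -> +(7/5)
  reduce: (2/5)
  pull out 2: (2/5) = -1  (since 5 mod 8 = 5)
  (1/5) = 1
Product of signs = -1
(66/311) = -1

-1


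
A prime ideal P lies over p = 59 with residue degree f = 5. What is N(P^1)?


N(P^a) = p^(a*f)
= 59^(1*5)
= 59^5
= 714924299

714924299


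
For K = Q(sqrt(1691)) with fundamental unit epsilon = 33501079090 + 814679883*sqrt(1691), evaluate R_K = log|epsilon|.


epsilon = 33501079090 + 814679883*sqrt(1691)
= 6.7002e+10
R = ln(6.7002e+10)
= 24.9280

24.9280


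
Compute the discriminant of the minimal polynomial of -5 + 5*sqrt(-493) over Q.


The element -5 + 5*sqrt(-493) has minimal polynomial:
x^2 + 10*x + 12350
Discriminant = (10)^2 - 4*(12350)
= 100 - 49400
= -49300

-49300


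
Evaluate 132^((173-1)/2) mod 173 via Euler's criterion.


p = 173 is prime and the exponent is (p-1)/2 = 86, so by Euler's criterion 132^86 = (132/173) = +1 or -1 mod 173.
Compute by square-and-multiply:
  86 = 64 + 16 + 4 + 2 (binary 1010110)
  Repeated squaring mod 173: 132^1 = 132, 132^2 = 124, 132^4 = 152, 132^8 = 95, 132^16 = 29, 132^32 = 149, 132^64 = 57
  132^86 = 132^64 * 132^16 * 132^4 * 132^2 = 57 * 29 * 152 * 124 mod 173
    57 * 29 = 1653 = 96 mod 173
    96 * 152 = 14592 = 60 mod 173
    60 * 124 = 7440 = 1 mod 173
  132^86 = 1 mod 173
Result 1: 132 is a quadratic residue mod 173.
132^86 mod 173 = 1

1


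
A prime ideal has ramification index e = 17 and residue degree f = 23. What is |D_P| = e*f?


|D_P| = e * f
= 17 * 23
= 391

391


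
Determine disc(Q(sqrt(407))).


For K = Q(sqrt(d)) with d squarefree: disc(K) = d if d = 1 mod 4, and disc(K) = 4d if d = 2 or 3 mod 4.
Here d = 407, and d mod 4 = 3.
d = 3 mod 4, not 1 (O_K = Z[sqrt(d)]), so disc(K) = 4d = 4 * (407) = 1628

1628


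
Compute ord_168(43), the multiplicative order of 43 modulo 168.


We want ord_168(43), the smallest k >= 1 with 43^k = 1 mod 168.
n = 168 = 2^3 * 3 * 7, phi(168) = 48; the order divides phi(n).
Divisors of 48: 1, 2, 3, 4, 6, 8, 12, 16, 24, 48
Repeated squaring mod 168: 43^1 = 43, 43^2 = 1, 43^4 = 1, 43^8 = 1, 43^16 = 1, 43^32 = 1
Test divisors in increasing order:
  k=1: 43^1 = 43 mod 168
  k=2: 43^2 = 1 mod 168  <- first divisor giving 1
Order = 2

2


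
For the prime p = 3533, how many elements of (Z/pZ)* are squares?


For prime p, the number of non-zero quadratic residues is (p-1)/2.
= (3533-1)/2
= 1766

1766


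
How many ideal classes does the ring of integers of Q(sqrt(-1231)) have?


K = Q(sqrt(-1231)). d mod 4 = 1, so D = disc(K) = d = -1231
h(K) equals the number of primitive reduced positive-definite forms (a, b, c) = a*x^2 + b*x*y + c*y^2 with b^2 - 4ac = D,
where reduced means |b| <= a <= c, with b >= 0 whenever |b| = a or a = c, and primitive means gcd(a, b, c) = 1.
Reduced forces 3a^2 <= |D| = 1231, so 1 <= a <= 20; b must have the parity of D, and c = (b^2 - D)/(4a) must be an integer >= a.
Enumerate a = 1..20, b in [-a, a]:
  a=1: (1, 1, 308)  [1]
  a=2: (2, -1, 154), (2, 1, 154)  [2]
  a=3: none
  a=4: (4, -1, 77), (4, 1, 77)  [2]
  a=5: (5, -3, 62), (5, 3, 62)  [2]
  a=6: none
  a=7: (7, -1, 44), (7, 1, 44)  [2]
  a=8: (8, -7, 40), (8, 7, 40)  [2]
  a=9: none
  a=10: (10, -7, 32), (10, -3, 31), (10, 3, 31), (10, 7, 32)  [4]
  a=11: (11, -1, 28), (11, 1, 28)  [2]
  a=12: none
  a=13: (13, -11, 26), (13, 11, 26)  [2]
  a=14: (14, -13, 25), (14, -1, 22), (14, 1, 22), (14, 13, 25)  [4]
  a=15: none
  a=16: (16, -7, 20), (16, 7, 20)  [2]
  a=17..18: none
  a=19: (19, -17, 20), (19, 17, 20)  [2]
  a=20: none
Total reduced forms: 1 + 2 + 2 + 2 + 2 + 2 + 4 + 2 + 2 + 4 + 2 + 2 = 27
h = 27

27


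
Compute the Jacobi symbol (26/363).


Compute (26/363) via quadratic reciprocity:
  pull out 2: (2/363) = -1  (since 363 mod 8 = 3)
  reciprocity: (13/363) -> +(363/13)
  reduce: (12/13)
  pull out 2: (2/13) = -1  (since 13 mod 8 = 5)
  pull out 2: (2/13) = -1  (since 13 mod 8 = 5)
  reciprocity: (3/13) -> +(13/3)
  reduce: (1/3)
  (1/3) = 1
Product of signs = -1

-1


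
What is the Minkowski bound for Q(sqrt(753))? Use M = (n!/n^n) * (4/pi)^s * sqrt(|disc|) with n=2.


d = 753, d mod 4 = 1, so disc(K) = d = 753; |disc(K)| = 753
Real quadratic field, so n = 2, s = r2 = 0, r1 = 2
M = (n!/n^n) * (4/pi)^s * sqrt(|disc(K)|) = (2!/2^2) * (4/pi)^0 * sqrt(753)
= 0.5 * 1.000000 * 27.440845
= 13.7204

13.7204


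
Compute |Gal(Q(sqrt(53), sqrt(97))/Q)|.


The 2 square roots of distinct primes are multiplicatively independent over Q,
so [K:Q] = 2^2 and Gal(K/Q) is isomorphic to (Z/2Z)^2.
|Gal| = 2^2 = 4

4


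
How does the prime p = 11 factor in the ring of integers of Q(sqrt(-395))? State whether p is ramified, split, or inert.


K = Q(sqrt(-395)). Since d mod 4 = 1, disc(K) = -395.
Check p | disc: -395 mod 11 = 1.
p does not divide disc. Compute Legendre symbol (d/p):
1^((11-1)/2) mod 11 = 1
(d/p) = 1, so p splits: (p) = P*P' with e=1, f=1, g=2.
Therefore p is split.

split


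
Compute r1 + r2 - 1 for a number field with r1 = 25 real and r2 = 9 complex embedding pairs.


By Dirichlet's unit theorem:
rank = r1 + r2 - 1
= 25 + 9 - 1
= 33

33


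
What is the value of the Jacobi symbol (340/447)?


Compute (340/447) via quadratic reciprocity:
  pull out 2: (2/447) = +1  (since 447 mod 8 = 7)
  pull out 2: (2/447) = +1  (since 447 mod 8 = 7)
  reciprocity: (85/447) -> +(447/85)
  reduce: (22/85)
  pull out 2: (2/85) = -1  (since 85 mod 8 = 5)
  reciprocity: (11/85) -> +(85/11)
  reduce: (8/11)
  pull out 2: (2/11) = -1  (since 11 mod 8 = 3)
  pull out 2: (2/11) = -1  (since 11 mod 8 = 3)
  pull out 2: (2/11) = -1  (since 11 mod 8 = 3)
  (1/11) = 1
Product of signs = 1

1


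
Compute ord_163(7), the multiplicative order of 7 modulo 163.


We want ord_163(7), the smallest k >= 1 with 7^k = 1 mod 163.
n = 163 = 163, phi(163) = 162; the order divides phi(n).
Divisors of 162: 1, 2, 3, 6, 9, 18, 27, 54, 81, 162
Repeated squaring mod 163: 7^1 = 7, 7^2 = 49, 7^4 = 119, 7^8 = 143, 7^16 = 74, 7^32 = 97, 7^64 = 118, 7^128 = 69
Test divisors in increasing order:
  k=1: 7^1 = 7 mod 163
  k=2: 7^2 = 49 mod 163
  k=3: 7^3 = 49 * 7 = 17 mod 163
  k=6: 7^6 = 119 * 49 = 126 mod 163
  k=9: 7^9 = 143 * 7 = 23 mod 163
  k=18: 7^18 = 74 * 49 = 40 mod 163
  k=27: 7^27 = 74 * 143 * 49 * 7 = 105 mod 163
  k=54: 7^54 = 97 * 74 * 119 * 49 = 104 mod 163
  k=81: 7^81 = 118 * 74 * 7 = 162 mod 163
  k=162: 7^162 = 69 * 97 * 49 = 1 mod 163  <- first divisor giving 1
Order = 162

162


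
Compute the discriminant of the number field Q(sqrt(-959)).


For K = Q(sqrt(d)) with d squarefree: disc(K) = d if d = 1 mod 4, and disc(K) = 4d if d = 2 or 3 mod 4.
Here d = -959, and d mod 4 = 1.
d = 1 mod 4 (O_K = Z[(1+sqrt(d))/2]), so disc(K) = d = -959

-959


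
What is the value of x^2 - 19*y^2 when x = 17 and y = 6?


x^2 - d*y^2
= 17^2 - 19*6^2
= 289 - 684
= -395

-395


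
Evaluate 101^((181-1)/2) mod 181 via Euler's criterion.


p = 181 is prime and the exponent is (p-1)/2 = 90, so by Euler's criterion 101^90 = (101/181) = +1 or -1 mod 181.
Compute by square-and-multiply:
  90 = 64 + 16 + 8 + 2 (binary 1011010)
  Repeated squaring mod 181: 101^1 = 101, 101^2 = 65, 101^4 = 62, 101^8 = 43, 101^16 = 39, 101^32 = 73, 101^64 = 80
  101^90 = 101^64 * 101^16 * 101^8 * 101^2 = 80 * 39 * 43 * 65 mod 181
    80 * 39 = 3120 = 43 mod 181
    43 * 43 = 1849 = 39 mod 181
    39 * 65 = 2535 = 1 mod 181
  101^90 = 1 mod 181
Result 1: 101 is a quadratic residue mod 181.
101^90 mod 181 = 1

1


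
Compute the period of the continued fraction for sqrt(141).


Run the CF algorithm for sqrt(141).
a_0 = floor(sqrt(141)) = 11; set m_0=0, q_0=1.
Recurrence: m' = q*a - m,  q' = (d - m'^2)/q,  a' = floor((a_0 + m')/q').
  step 1: m=11, q=20, a=1
  step 2: m=9, q=3, a=6
  step 3: m=9, q=20, a=1
  step 4: m=11, q=1, a=22
a_4 = 2*a_0 = 22, so the period closes here.
sqrt(141) = [11; 1, 6, 1, 22]
Period length = 4

4


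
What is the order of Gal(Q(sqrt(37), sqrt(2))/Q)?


The 2 square roots of distinct primes are multiplicatively independent over Q,
so [K:Q] = 2^2 and Gal(K/Q) is isomorphic to (Z/2Z)^2.
|Gal| = 2^2 = 4

4


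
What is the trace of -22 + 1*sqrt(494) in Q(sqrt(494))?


Tr(a + b*sqrt(d)) = (a + b*sqrt(d)) + (a - b*sqrt(d)) = 2a
= 2 * (-22)
= -44

-44


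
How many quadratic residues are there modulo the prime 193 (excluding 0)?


For prime p, the number of non-zero quadratic residues is (p-1)/2.
= (193-1)/2
= 96

96


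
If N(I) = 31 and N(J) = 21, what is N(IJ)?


N(IJ) = N(I) * N(J)
= 31 * 21
= 651

651


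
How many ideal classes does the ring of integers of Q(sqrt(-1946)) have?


K = Q(sqrt(-1946)). d mod 4 = 2, so D = disc(K) = 4d = -7784
h(K) equals the number of primitive reduced positive-definite forms (a, b, c) = a*x^2 + b*x*y + c*y^2 with b^2 - 4ac = D,
where reduced means |b| <= a <= c, with b >= 0 whenever |b| = a or a = c, and primitive means gcd(a, b, c) = 1.
Reduced forces 3a^2 <= |D| = 7784, so 1 <= a <= 50; b must have the parity of D, and c = (b^2 - D)/(4a) must be an integer >= a.
Enumerate a = 1..50, b in [-a, a]:
  a=1: (1, 0, 1946)  [1]
  a=2: (2, 0, 973)  [1]
  a=3: (3, -2, 649), (3, 2, 649)  [2]
  a=4: none
  a=5: (5, -4, 390), (5, 4, 390)  [2]
  a=6: (6, -4, 325), (6, 4, 325)  [2]
  a=7: (7, 0, 278)  [1]
  a=8: none
  a=9: (9, -8, 218), (9, 8, 218)  [2]
  a=10: (10, -4, 195), (10, 4, 195)  [2]
  a=11: (11, -2, 177), (11, 2, 177)  [2]
  a=12: none
  a=13: (13, -4, 150), (13, 4, 150)  [2]
  a=14: (14, 0, 139)  [1]
  a=15: (15, -14, 133), (15, -4, 130), (15, 4, 130), (15, 14, 133)  [4]
  a=16: none
  a=17: (17, -6, 115), (17, 6, 115)  [2]
  a=18: (18, -8, 109), (18, 8, 109)  [2]
  a=19: (19, -14, 105), (19, 14, 105)  [2]
  a=20: none
  a=21: (21, -14, 95), (21, 14, 95)  [2]
  a=22: (22, -20, 93), (22, 20, 93)  [2]
  a=23: (23, -6, 85), (23, 6, 85)  [2]
  a=24: none
  a=25: (25, -4, 78), (25, 4, 78)  [2]
  a=26: (26, -4, 75), (26, 4, 75)  [2]
  a=27: (27, -10, 73), (27, 10, 73)  [2]
  a=28..29: none
  a=30: (30, -16, 67), (30, -4, 65), (30, 4, 65), (30, 16, 67)  [4]
  a=31: (31, -20, 66), (31, 20, 66)  [2]
  a=32: none
  a=33: (33, -20, 62), (33, -2, 59), (33, 2, 59), (33, 20, 62)  [4]
  a=34: (34, -28, 63), (34, 28, 63)  [2]
  a=35: (35, -14, 57), (35, 14, 57)  [2]
  a=36..37: none
  a=38: (38, -24, 55), (38, 24, 55)  [2]
  a=39: (39, -22, 53), (39, -4, 50), (39, 4, 50), (39, 22, 53)  [4]
  a=40..41: none
  a=42: (42, -28, 51), (42, 28, 51)  [2]
  a=43..44: none
  a=45: (45, -44, 54), (45, -26, 47), (45, 26, 47), (45, 44, 54)  [4]
  a=46: (46, -40, 51), (46, 40, 51)  [2]
  a=47..50: none
Total reduced forms: 1 + 1 + 2 + 2 + 2 + 1 + 2 + 2 + 2 + 2 + 1 + 4 + 2 + 2 + 2 + 2 + 2 + 2 + 2 + 2 + 2 + 4 + 2 + 4 + 2 + 2 + 2 + 4 + 2 + 4 + 2 = 68
h = 68

68


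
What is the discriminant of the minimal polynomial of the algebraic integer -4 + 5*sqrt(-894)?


The element -4 + 5*sqrt(-894) has minimal polynomial:
x^2 + 8*x + 22366
Discriminant = (8)^2 - 4*(22366)
= 64 - 89464
= -89400

-89400


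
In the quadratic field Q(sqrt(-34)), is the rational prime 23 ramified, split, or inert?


K = Q(sqrt(-34)). Since d mod 4 = 2, disc(K) = -136.
Check p | disc: -136 mod 23 = 2.
p does not divide disc. Compute Legendre symbol (d/p):
12^((23-1)/2) mod 23 = 1
(d/p) = 1, so p splits: (p) = P*P' with e=1, f=1, g=2.
Therefore p is split.

split


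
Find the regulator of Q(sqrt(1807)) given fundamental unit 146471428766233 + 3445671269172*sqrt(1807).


epsilon = 146471428766233 + 3445671269172*sqrt(1807)
= 2.9294e+14
R = ln(2.9294e+14)
= 33.3110

33.3110


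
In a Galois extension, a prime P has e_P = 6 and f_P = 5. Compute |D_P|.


|D_P| = e * f
= 6 * 5
= 30

30


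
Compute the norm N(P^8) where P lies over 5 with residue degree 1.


N(P^a) = p^(a*f)
= 5^(8*1)
= 5^8
= 390625

390625


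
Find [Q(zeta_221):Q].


The degree equals Euler's totient phi(221).
221 = 13 * 17
phi(221) = 192

192


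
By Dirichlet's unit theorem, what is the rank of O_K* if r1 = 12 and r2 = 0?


By Dirichlet's unit theorem:
rank = r1 + r2 - 1
= 12 + 0 - 1
= 11

11


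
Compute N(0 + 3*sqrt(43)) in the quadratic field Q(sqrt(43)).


N(a + b*sqrt(d)) = a^2 - d*b^2
= (0)^2 - (43)*(3)^2
= 0 - 387
= -387

-387


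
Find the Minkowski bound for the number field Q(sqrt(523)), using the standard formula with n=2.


d = 523, d mod 4 = 3, so disc(K) = 4d = 2092; |disc(K)| = 2092
Real quadratic field, so n = 2, s = r2 = 0, r1 = 2
M = (n!/n^n) * (4/pi)^s * sqrt(|disc(K)|) = (2!/2^2) * (4/pi)^0 * sqrt(2092)
= 0.5 * 1.000000 * 45.738387
= 22.8692

22.8692


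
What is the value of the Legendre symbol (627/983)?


p = 983 is prime, so compute (627/983) with the reciprocity algorithm (Jacobi-symbol steps: pull out 2s via (2/n), flip via reciprocity, reduce):
  reciprocity: (627/983) -> -(983/627)
  reduce: (356/627)
  pull out 2: (2/627) = -1  (since 627 mod 8 = 3)
  pull out 2: (2/627) = -1  (since 627 mod 8 = 3)
  reciprocity: (89/627) -> +(627/89)
  reduce: (4/89)
  pull out 2: (2/89) = +1  (since 89 mod 8 = 1)
  pull out 2: (2/89) = +1  (since 89 mod 8 = 1)
  (1/89) = 1
Product of signs = -1
(627/983) = -1

-1


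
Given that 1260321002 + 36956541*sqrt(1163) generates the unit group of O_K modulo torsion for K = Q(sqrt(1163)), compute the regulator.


epsilon = 1260321002 + 36956541*sqrt(1163)
= 2.5206e+09
R = ln(2.5206e+09)
= 21.6478

21.6478


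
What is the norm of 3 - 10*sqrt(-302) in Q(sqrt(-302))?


N(a + b*sqrt(d)) = a^2 - d*b^2
= (3)^2 - (-302)*(-10)^2
= 9 + 30200
= 30209

30209


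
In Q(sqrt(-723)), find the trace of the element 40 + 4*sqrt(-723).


Tr(a + b*sqrt(d)) = (a + b*sqrt(d)) + (a - b*sqrt(d)) = 2a
= 2 * (40)
= 80

80


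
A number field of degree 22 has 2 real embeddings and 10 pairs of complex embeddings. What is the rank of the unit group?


By Dirichlet's unit theorem:
rank = r1 + r2 - 1
= 2 + 10 - 1
= 11

11


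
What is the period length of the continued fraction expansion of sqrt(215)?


Run the CF algorithm for sqrt(215).
a_0 = floor(sqrt(215)) = 14; set m_0=0, q_0=1.
Recurrence: m' = q*a - m,  q' = (d - m'^2)/q,  a' = floor((a_0 + m')/q').
  step 1: m=14, q=19, a=1
  step 2: m=5, q=10, a=1
  step 3: m=5, q=19, a=1
  step 4: m=14, q=1, a=28
a_4 = 2*a_0 = 28, so the period closes here.
sqrt(215) = [14; 1, 1, 1, 28]
Period length = 4

4


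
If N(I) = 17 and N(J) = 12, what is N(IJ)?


N(IJ) = N(I) * N(J)
= 17 * 12
= 204

204


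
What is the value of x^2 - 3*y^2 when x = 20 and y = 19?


x^2 - d*y^2
= 20^2 - 3*19^2
= 400 - 1083
= -683

-683


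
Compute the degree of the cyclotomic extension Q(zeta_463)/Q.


The degree equals Euler's totient phi(463).
463 = 463
phi(463) = 462

462


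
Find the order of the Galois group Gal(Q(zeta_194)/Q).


|Gal(Q(zeta_194)/Q)| = phi(194)
= 96

96


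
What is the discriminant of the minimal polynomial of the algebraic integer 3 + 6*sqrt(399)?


The element 3 + 6*sqrt(399) has minimal polynomial:
x^2 - 6*x - 14355
Discriminant = (-6)^2 - 4*(-14355)
= 36 + 57420
= 57456

57456


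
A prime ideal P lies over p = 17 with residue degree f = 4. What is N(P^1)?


N(P^a) = p^(a*f)
= 17^(1*4)
= 17^4
= 83521

83521


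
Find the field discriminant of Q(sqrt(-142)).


For K = Q(sqrt(d)) with d squarefree: disc(K) = d if d = 1 mod 4, and disc(K) = 4d if d = 2 or 3 mod 4.
Here d = -142, and d mod 4 = 2.
d = 2 mod 4, not 1 (O_K = Z[sqrt(d)]), so disc(K) = 4d = 4 * (-142) = -568

-568


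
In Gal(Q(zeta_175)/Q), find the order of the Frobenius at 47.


The Frobenius at p in Gal(Q(zeta_n)/Q) = (Z/nZ)* is the class of p, so its order is ord_175(47), the smallest k >= 1 with 47^k = 1 mod 175.
n = 175 = 5^2 * 7, phi(175) = 120; the order divides phi(n).
Divisors of 120: 1, 2, 3, 4, 5, 6, 8, 10, 12, 15, 20, 24, 30, 40, 60, 120
Repeated squaring mod 175: 47^1 = 47, 47^2 = 109, 47^4 = 156, 47^8 = 11, 47^16 = 121, 47^32 = 116, 47^64 = 156
Test divisors in increasing order:
  k=1: 47^1 = 47 mod 175
  k=2: 47^2 = 109 mod 175
  k=3: 47^3 = 109 * 47 = 48 mod 175
  k=4: 47^4 = 156 mod 175
  k=5: 47^5 = 156 * 47 = 157 mod 175
  k=6: 47^6 = 156 * 109 = 29 mod 175
  k=8: 47^8 = 11 mod 175
  k=10: 47^10 = 11 * 109 = 149 mod 175
  k=12: 47^12 = 11 * 156 = 141 mod 175
  k=15: 47^15 = 11 * 156 * 109 * 47 = 118 mod 175
  k=20: 47^20 = 121 * 156 = 151 mod 175
  k=24: 47^24 = 121 * 11 = 106 mod 175
  k=30: 47^30 = 121 * 11 * 156 * 109 = 99 mod 175
  k=40: 47^40 = 116 * 11 = 51 mod 175
  k=60: 47^60 = 116 * 121 * 11 * 156 = 1 mod 175  <- first divisor giving 1
Order = 60

60


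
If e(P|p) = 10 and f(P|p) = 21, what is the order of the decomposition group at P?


|D_P| = e * f
= 10 * 21
= 210

210


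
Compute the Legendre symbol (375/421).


p = 421 is prime, so compute (375/421) with the reciprocity algorithm (Jacobi-symbol steps: pull out 2s via (2/n), flip via reciprocity, reduce):
  reciprocity: (375/421) -> +(421/375)
  reduce: (46/375)
  pull out 2: (2/375) = +1  (since 375 mod 8 = 7)
  reciprocity: (23/375) -> -(375/23)
  reduce: (7/23)
  reciprocity: (7/23) -> -(23/7)
  reduce: (2/7)
  pull out 2: (2/7) = +1  (since 7 mod 8 = 7)
  (1/7) = 1
Product of signs = 1
(375/421) = 1

1


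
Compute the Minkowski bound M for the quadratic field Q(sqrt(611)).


d = 611, d mod 4 = 3, so disc(K) = 4d = 2444; |disc(K)| = 2444
Real quadratic field, so n = 2, s = r2 = 0, r1 = 2
M = (n!/n^n) * (4/pi)^s * sqrt(|disc(K)|) = (2!/2^2) * (4/pi)^0 * sqrt(2444)
= 0.5 * 1.000000 * 49.436828
= 24.7184

24.7184


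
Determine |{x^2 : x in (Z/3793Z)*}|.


For prime p, the number of non-zero quadratic residues is (p-1)/2.
= (3793-1)/2
= 1896

1896


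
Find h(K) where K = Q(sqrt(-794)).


K = Q(sqrt(-794)). d mod 4 = 2, so D = disc(K) = 4d = -3176
h(K) equals the number of primitive reduced positive-definite forms (a, b, c) = a*x^2 + b*x*y + c*y^2 with b^2 - 4ac = D,
where reduced means |b| <= a <= c, with b >= 0 whenever |b| = a or a = c, and primitive means gcd(a, b, c) = 1.
Reduced forces 3a^2 <= |D| = 3176, so 1 <= a <= 32; b must have the parity of D, and c = (b^2 - D)/(4a) must be an integer >= a.
Enumerate a = 1..32, b in [-a, a]:
  a=1: (1, 0, 794)  [1]
  a=2: (2, 0, 397)  [1]
  a=3: (3, -2, 265), (3, 2, 265)  [2]
  a=4: none
  a=5: (5, -2, 159), (5, 2, 159)  [2]
  a=6: (6, -4, 133), (6, 4, 133)  [2]
  a=7: (7, -4, 114), (7, 4, 114)  [2]
  a=8: none
  a=9: (9, -8, 90), (9, 8, 90)  [2]
  a=10: (10, -8, 81), (10, 8, 81)  [2]
  a=11: (11, -6, 73), (11, 6, 73)  [2]
  a=12: none
  a=13: (13, -10, 63), (13, 10, 63)  [2]
  a=14: (14, -4, 57), (14, 4, 57)  [2]
  a=15: (15, -8, 54), (15, -2, 53), (15, 2, 53), (15, 8, 54)  [4]
  a=16..17: none
  a=18: (18, -8, 45), (18, 8, 45)  [2]
  a=19: (19, -4, 42), (19, 4, 42)  [2]
  a=20: none
  a=21: (21, -10, 39), (21, -4, 38), (21, 4, 38), (21, 10, 39)  [4]
  a=22: (22, -16, 39), (22, 16, 39)  [2]
  a=23..24: none
  a=25: (25, -18, 35), (25, 18, 35)  [2]
  a=26: (26, -16, 33), (26, 16, 33)  [2]
  a=27: (27, -8, 30), (27, 8, 30)  [2]
  a=28..29: none
  a=30: (30, -28, 33), (30, 28, 33)  [2]
  a=31..32: none
Total reduced forms: 1 + 1 + 2 + 2 + 2 + 2 + 2 + 2 + 2 + 2 + 2 + 4 + 2 + 2 + 4 + 2 + 2 + 2 + 2 + 2 = 42
h = 42

42


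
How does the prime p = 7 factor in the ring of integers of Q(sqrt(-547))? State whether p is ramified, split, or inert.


K = Q(sqrt(-547)). Since d mod 4 = 1, disc(K) = -547.
Check p | disc: -547 mod 7 = 6.
p does not divide disc. Compute Legendre symbol (d/p):
6^((7-1)/2) mod 7 = -1
(d/p) = -1, so p is inert: (p) stays prime with e=1, f=2, g=1.
Therefore p is inert.

inert


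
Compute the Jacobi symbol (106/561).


Compute (106/561) via quadratic reciprocity:
  pull out 2: (2/561) = +1  (since 561 mod 8 = 1)
  reciprocity: (53/561) -> +(561/53)
  reduce: (31/53)
  reciprocity: (31/53) -> +(53/31)
  reduce: (22/31)
  pull out 2: (2/31) = +1  (since 31 mod 8 = 7)
  reciprocity: (11/31) -> -(31/11)
  reduce: (9/11)
  reciprocity: (9/11) -> +(11/9)
  reduce: (2/9)
  pull out 2: (2/9) = +1  (since 9 mod 8 = 1)
  (1/9) = 1
Product of signs = -1

-1


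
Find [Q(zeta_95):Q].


The degree equals Euler's totient phi(95).
95 = 5 * 19
phi(95) = 72

72


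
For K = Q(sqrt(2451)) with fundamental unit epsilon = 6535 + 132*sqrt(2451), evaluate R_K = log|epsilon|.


epsilon = 6535 + 132*sqrt(2451)
= 13069.9999
R = ln(13069.9999)
= 9.4781

9.4781


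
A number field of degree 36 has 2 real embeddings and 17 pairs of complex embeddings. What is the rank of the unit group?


By Dirichlet's unit theorem:
rank = r1 + r2 - 1
= 2 + 17 - 1
= 18

18


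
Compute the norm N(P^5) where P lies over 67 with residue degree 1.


N(P^a) = p^(a*f)
= 67^(5*1)
= 67^5
= 1350125107

1350125107


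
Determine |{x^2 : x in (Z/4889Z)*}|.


For prime p, the number of non-zero quadratic residues is (p-1)/2.
= (4889-1)/2
= 2444

2444


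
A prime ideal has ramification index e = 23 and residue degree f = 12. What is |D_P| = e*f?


|D_P| = e * f
= 23 * 12
= 276

276


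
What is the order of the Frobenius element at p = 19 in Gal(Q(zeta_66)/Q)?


The Frobenius at p in Gal(Q(zeta_n)/Q) = (Z/nZ)* is the class of p, so its order is ord_66(19), the smallest k >= 1 with 19^k = 1 mod 66.
n = 66 = 2 * 3 * 11, phi(66) = 20; the order divides phi(n).
Divisors of 20: 1, 2, 4, 5, 10, 20
Repeated squaring mod 66: 19^1 = 19, 19^2 = 31, 19^4 = 37, 19^8 = 49, 19^16 = 25
Test divisors in increasing order:
  k=1: 19^1 = 19 mod 66
  k=2: 19^2 = 31 mod 66
  k=4: 19^4 = 37 mod 66
  k=5: 19^5 = 37 * 19 = 43 mod 66
  k=10: 19^10 = 49 * 31 = 1 mod 66  <- first divisor giving 1
Order = 10

10


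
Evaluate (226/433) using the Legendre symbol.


p = 433 is prime, so compute (226/433) with the reciprocity algorithm (Jacobi-symbol steps: pull out 2s via (2/n), flip via reciprocity, reduce):
  pull out 2: (2/433) = +1  (since 433 mod 8 = 1)
  reciprocity: (113/433) -> +(433/113)
  reduce: (94/113)
  pull out 2: (2/113) = +1  (since 113 mod 8 = 1)
  reciprocity: (47/113) -> +(113/47)
  reduce: (19/47)
  reciprocity: (19/47) -> -(47/19)
  reduce: (9/19)
  reciprocity: (9/19) -> +(19/9)
  reduce: (1/9)
  (1/9) = 1
Product of signs = -1
(226/433) = -1

-1


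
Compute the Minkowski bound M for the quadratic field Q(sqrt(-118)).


d = -118, d mod 4 = 2, so disc(K) = 4d = -472; |disc(K)| = 472
Imaginary quadratic field, so n = 2, s = r2 = 1, r1 = 0
M = (n!/n^n) * (4/pi)^s * sqrt(|disc(K)|) = (2!/2^2) * (4/pi)^1 * sqrt(472)
= 0.5 * 1.273240 * 21.725561
= 13.8309

13.8309


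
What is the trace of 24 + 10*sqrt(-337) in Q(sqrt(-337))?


Tr(a + b*sqrt(d)) = (a + b*sqrt(d)) + (a - b*sqrt(d)) = 2a
= 2 * (24)
= 48

48


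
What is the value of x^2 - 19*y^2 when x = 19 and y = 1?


x^2 - d*y^2
= 19^2 - 19*1^2
= 361 - 19
= 342

342


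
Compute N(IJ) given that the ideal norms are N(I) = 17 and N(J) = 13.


N(IJ) = N(I) * N(J)
= 17 * 13
= 221

221


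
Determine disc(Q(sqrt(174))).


For K = Q(sqrt(d)) with d squarefree: disc(K) = d if d = 1 mod 4, and disc(K) = 4d if d = 2 or 3 mod 4.
Here d = 174, and d mod 4 = 2.
d = 2 mod 4, not 1 (O_K = Z[sqrt(d)]), so disc(K) = 4d = 4 * (174) = 696

696


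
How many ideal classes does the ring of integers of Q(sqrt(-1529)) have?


K = Q(sqrt(-1529)). d mod 4 = 3, so D = disc(K) = 4d = -6116
h(K) equals the number of primitive reduced positive-definite forms (a, b, c) = a*x^2 + b*x*y + c*y^2 with b^2 - 4ac = D,
where reduced means |b| <= a <= c, with b >= 0 whenever |b| = a or a = c, and primitive means gcd(a, b, c) = 1.
Reduced forces 3a^2 <= |D| = 6116, so 1 <= a <= 45; b must have the parity of D, and c = (b^2 - D)/(4a) must be an integer >= a.
Enumerate a = 1..45, b in [-a, a]:
  a=1: (1, 0, 1529)  [1]
  a=2: (2, 2, 765)  [1]
  a=3: (3, -2, 510), (3, 2, 510)  [2]
  a=4: none
  a=5: (5, -2, 306), (5, 2, 306)  [2]
  a=6: (6, -2, 255), (6, 2, 255)  [2]
  a=7: (7, -4, 219), (7, 4, 219)  [2]
  a=8: none
  a=9: (9, -2, 170), (9, 2, 170)  [2]
  a=10: (10, -2, 153), (10, 2, 153)  [2]
  a=11: (11, 0, 139)  [1]
  a=12..13: none
  a=14: (14, -10, 111), (14, 10, 111)  [2]
  a=15: (15, -8, 103), (15, -2, 102), (15, 2, 102), (15, 8, 103)  [4]
  a=16: none
  a=17: (17, -2, 90), (17, 2, 90)  [2]
  a=18: (18, -2, 85), (18, 2, 85)  [2]
  a=19..20: none
  a=21: (21, -10, 74), (21, -4, 73), (21, 4, 73), (21, 10, 74)  [4]
  a=22: (22, 22, 75)  [1]
  a=23: (23, -18, 70), (23, 18, 70)  [2]
  a=24: none
  a=25: (25, -22, 66), (25, 22, 66)  [2]
  a=26: none
  a=27: (27, -16, 59), (27, 16, 59)  [2]
  a=28..29: none
  a=30: (30, -22, 55), (30, -2, 51), (30, 2, 51), (30, 22, 55)  [4]
  a=31..32: none
  a=33: (33, -22, 50), (33, 22, 50)  [2]
  a=34: (34, -2, 45), (34, 2, 45)  [2]
  a=35: (35, -32, 51), (35, -18, 46), (35, 18, 46), (35, 32, 51)  [4]
  a=36: none
  a=37: (37, -10, 42), (37, 10, 42)  [2]
  a=38..41: none
  a=42: (42, -38, 45), (42, 38, 45)  [2]
  a=43..45: none
Total reduced forms: 1 + 1 + 2 + 2 + 2 + 2 + 2 + 2 + 1 + 2 + 4 + 2 + 2 + 4 + 1 + 2 + 2 + 2 + 4 + 2 + 2 + 4 + 2 + 2 = 52
h = 52

52


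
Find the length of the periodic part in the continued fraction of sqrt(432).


Run the CF algorithm for sqrt(432).
a_0 = floor(sqrt(432)) = 20; set m_0=0, q_0=1.
Recurrence: m' = q*a - m,  q' = (d - m'^2)/q,  a' = floor((a_0 + m')/q').
  step 1: m=20, q=32, a=1
  step 2: m=12, q=9, a=3
  step 3: m=15, q=23, a=1
  step 4: m=8, q=16, a=1
  step 5: m=8, q=23, a=1
  step 6: m=15, q=9, a=3
  step 7: m=12, q=32, a=1
  step 8: m=20, q=1, a=40
a_8 = 2*a_0 = 40, so the period closes here.
sqrt(432) = [20; 1, 3, 1, 1, 1, 3, 1, 40]
Period length = 8

8


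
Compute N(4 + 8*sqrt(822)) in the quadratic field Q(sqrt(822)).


N(a + b*sqrt(d)) = a^2 - d*b^2
= (4)^2 - (822)*(8)^2
= 16 - 52608
= -52592

-52592


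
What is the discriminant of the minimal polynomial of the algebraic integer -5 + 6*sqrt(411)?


The element -5 + 6*sqrt(411) has minimal polynomial:
x^2 + 10*x - 14771
Discriminant = (10)^2 - 4*(-14771)
= 100 + 59084
= 59184

59184


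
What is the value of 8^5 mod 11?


p = 11 is prime and the exponent is (p-1)/2 = 5, so by Euler's criterion 8^5 = (8/11) = +1 or -1 mod 11.
Compute by square-and-multiply:
  5 = 4 + 1 (binary 101)
  Repeated squaring mod 11: 8^1 = 8, 8^2 = 9, 8^4 = 4
  8^5 = 8^4 * 8^1 = 4 * 8 mod 11
    4 * 8 = 32 = 10 mod 11
  8^5 = 10 mod 11
Result 10 = p - 1 = -1 mod 11: 8 is a quadratic non-residue mod 11. As a residue in [0, p-1] the value is 10.
8^5 mod 11 = 10

10


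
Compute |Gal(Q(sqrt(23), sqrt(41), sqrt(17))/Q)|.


The 3 square roots of distinct primes are multiplicatively independent over Q,
so [K:Q] = 2^3 and Gal(K/Q) is isomorphic to (Z/2Z)^3.
|Gal| = 2^3 = 8

8
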